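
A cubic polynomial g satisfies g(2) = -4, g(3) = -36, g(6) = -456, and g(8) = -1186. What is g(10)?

-2444

Using the Lagrange interpolation formula with nodes 2, 3, 6, 8:
  L_0(s) = (s - 3)(s - 6)(s - 8) / -24
  L_1(s) = (s - 2)(s - 6)(s - 8) / 15
  L_2(s) = (s - 2)(s - 3)(s - 8) / -24
  L_3(s) = (s - 2)(s - 3)(s - 6) / 60
Then g(s) = -4·L_0(s) - 36·L_1(s) - 456·L_2(s) - 1186·L_3(s).
Expanding and collecting terms gives g(s) = -3s³ + 6s² - 5s + 6.
Evaluating at s = 10: g(10) = -2444.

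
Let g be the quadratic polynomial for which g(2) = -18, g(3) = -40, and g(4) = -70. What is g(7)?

Forward differences of the values at u = 2, 3, 4:
  g  : -18  -40  -70
  Δ  : -22  -30
  Δ^2: -8
The second differences are constant, confirming degree 2.
Interpolating (Newton forward form) and evaluating at u = 7 gives g(7) = -208.

-208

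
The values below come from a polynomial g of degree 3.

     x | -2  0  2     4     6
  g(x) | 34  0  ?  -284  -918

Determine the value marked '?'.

-42

The 4 known points determine the degree-3 polynomial uniquely.
Write g(x) = ax^3 + bx^2 + cx + d. Substituting each data point gives a linear system:
  -8a + 4b - 2c + d = 34
  d = 0
  64a + 16b + 4c + d = -284
  216a + 36b + 6c + d = -918
Solving the system yields a = -4, b = -1, c = -3, d = 0.
So g(x) = -4x^3 - x^2 - 3x.
Then g(2) = -42.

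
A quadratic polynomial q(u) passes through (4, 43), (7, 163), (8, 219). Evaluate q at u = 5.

75

Write q(u) = au^2 + bu + c. Substituting each data point gives a linear system:
  16a + 4b + c = 43
  49a + 7b + c = 163
  64a + 8b + c = 219
Solving the system yields a = 4, b = -4, c = -5.
So q(u) = 4u^2 - 4u - 5.
Then q(5) = 75.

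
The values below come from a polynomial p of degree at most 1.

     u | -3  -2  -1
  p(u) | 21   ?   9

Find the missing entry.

15

The 2 known points determine the degree-1 polynomial uniquely.
Write p(u) = au + b. Substituting each data point gives a linear system:
  -3a + b = 21
  -a + b = 9
Solving the system yields a = -6, b = 3.
So p(u) = -6u + 3.
Then p(-2) = 15.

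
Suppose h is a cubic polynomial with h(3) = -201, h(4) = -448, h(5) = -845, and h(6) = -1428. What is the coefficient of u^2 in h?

-3

Write h(u) = au^3 + bu^2 + cu + d. Substituting each data point gives a linear system:
  27a + 9b + 3c + d = -201
  64a + 16b + 4c + d = -448
  125a + 25b + 5c + d = -845
  216a + 36b + 6c + d = -1428
Solving the system yields a = -6, b = -3, c = -4, d = 0.
So h(u) = -6u^3 - 3u^2 - 4u.
The coefficient of u^2 is -3.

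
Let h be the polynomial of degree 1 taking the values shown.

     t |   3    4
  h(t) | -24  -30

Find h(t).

Using the Lagrange interpolation formula with nodes 3, 4:
  L_0(t) = (t - 4) / -1
  L_1(t) = (t - 3) / 1
Then h(t) = -24·L_0(t) - 30·L_1(t).
Expanding and collecting terms gives h(t) = -6t - 6.
Check: h(4) = -30. ✓

h(t) = -6t - 6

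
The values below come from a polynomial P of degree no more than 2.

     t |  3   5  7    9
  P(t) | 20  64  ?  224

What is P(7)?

On equispaced nodes a degree-2 polynomial has vanishing third forward difference, so
  - P(3) + 3·P(5) - 3·P(7) + P(9) = 0.
Substituting the known values and solving for P(7):
  -3·P(7) = -396
  P(7) = 132.

132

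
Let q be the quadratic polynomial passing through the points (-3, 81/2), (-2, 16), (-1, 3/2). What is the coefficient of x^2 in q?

5

Write q(x) = ax^2 + bx + c. Substituting each data point gives a linear system:
  9a - 3b + c = 81/2
  4a - 2b + c = 16
  a - b + c = 3/2
Solving the system yields a = 5, b = 1/2, c = -3.
So q(x) = 5x² + (1/2)x - 3.
The leading coefficient is 5.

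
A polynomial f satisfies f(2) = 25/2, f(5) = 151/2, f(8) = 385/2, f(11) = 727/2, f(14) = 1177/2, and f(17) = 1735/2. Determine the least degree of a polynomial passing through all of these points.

Forward differences of the values at t = 2, 5, 8, 11, 14, 17:
  f  : 25/2  151/2  385/2  727/2  1177/2  1735/2
  Δ  : 63  117  171  225  279
  Δ^2: 54  54  54  54
  Δ^3: 0  0  0
  Δ^4: 0  0
  Δ^5: 0
The second differences are constant (54) and nonzero, while all higher differences vanish, so the minimal degree is 2.

2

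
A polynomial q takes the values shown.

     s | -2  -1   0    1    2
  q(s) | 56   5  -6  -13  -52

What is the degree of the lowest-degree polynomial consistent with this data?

3

Forward differences of the values at s = -2, -1, 0, 1, 2:
  q  : 56  5  -6  -13  -52
  Δ  : -51  -11  -7  -39
  Δ^2: 40  4  -32
  Δ^3: -36  -36
  Δ^4: 0
The third differences are constant (-36) and nonzero, while all higher differences vanish, so the minimal degree is 3.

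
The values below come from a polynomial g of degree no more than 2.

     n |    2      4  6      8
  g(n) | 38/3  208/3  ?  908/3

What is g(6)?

The 3 known points determine the degree-2 polynomial uniquely.
Write g(n) = an^2 + bn + c. Substituting each data point gives a linear system:
  4a + 2b + c = 38/3
  16a + 4b + c = 208/3
  64a + 8b + c = 908/3
Solving the system yields a = 5, b = -5/3, c = -4.
So g(n) = 5n^2 - (5/3)n - 4.
Then g(6) = 166.

166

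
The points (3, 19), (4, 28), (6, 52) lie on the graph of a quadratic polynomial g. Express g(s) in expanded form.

Using the Lagrange interpolation formula with nodes 3, 4, 6:
  L_0(s) = (s - 4)(s - 6) / 3
  L_1(s) = (s - 3)(s - 6) / -2
  L_2(s) = (s - 3)(s - 4) / 6
Then g(s) = 19·L_0(s) + 28·L_1(s) + 52·L_2(s).
Expanding and collecting terms gives g(s) = s^2 + 2s + 4.
Check: g(4) = 28. ✓

g(s) = s^2 + 2s + 4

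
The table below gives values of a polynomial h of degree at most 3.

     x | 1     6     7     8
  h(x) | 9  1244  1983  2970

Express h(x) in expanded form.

h(x) = 6x^3 - 2x^2 + 3x + 2

Write h(x) = ax^3 + bx^2 + cx + d. Substituting each data point gives a linear system:
  a + b + c + d = 9
  216a + 36b + 6c + d = 1244
  343a + 49b + 7c + d = 1983
  512a + 64b + 8c + d = 2970
Solving the system yields a = 6, b = -2, c = 3, d = 2.
So h(x) = 6x³ - 2x² + 3x + 2.
Check: h(6) = 1244. ✓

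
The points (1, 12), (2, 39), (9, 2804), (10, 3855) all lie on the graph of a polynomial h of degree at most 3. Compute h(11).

Using the Lagrange interpolation formula with nodes 1, 2, 9, 10:
  L_0(t) = (t - 2)(t - 9)(t - 10) / -72
  L_1(t) = (t - 1)(t - 9)(t - 10) / 56
  L_2(t) = (t - 1)(t - 2)(t - 10) / -56
  L_3(t) = (t - 1)(t - 2)(t - 9) / 72
Then h(t) = 12·L_0(t) + 39·L_1(t) + 2804·L_2(t) + 3855·L_3(t).
Expanding and collecting terms gives h(t) = 4t³ - 2t² + 5t + 5.
Evaluating at t = 11: h(11) = 5142.

5142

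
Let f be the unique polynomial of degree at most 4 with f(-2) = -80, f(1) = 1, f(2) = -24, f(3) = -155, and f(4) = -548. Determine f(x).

f(x) = -3x^4 + 4x^3 - 2x^2 - 2x + 4

Write f(x) = ax^4 + bx^3 + cx^2 + dx + e. Substituting each data point gives a linear system:
  16a - 8b + 4c - 2d + e = -80
  a + b + c + d + e = 1
  16a + 8b + 4c + 2d + e = -24
  81a + 27b + 9c + 3d + e = -155
  256a + 64b + 16c + 4d + e = -548
Solving the system yields a = -3, b = 4, c = -2, d = -2, e = 4.
So f(x) = -3x^4 + 4x^3 - 2x^2 - 2x + 4.
Check: f(4) = -548. ✓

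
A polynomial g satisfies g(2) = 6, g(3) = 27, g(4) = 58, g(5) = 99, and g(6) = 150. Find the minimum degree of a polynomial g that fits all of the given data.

2

Forward differences of the values at s = 2, 3, 4, 5, 6:
  g  : 6  27  58  99  150
  Δ  : 21  31  41  51
  Δ^2: 10  10  10
  Δ^3: 0  0
  Δ^4: 0
The second differences are constant (10) and nonzero, while all higher differences vanish, so the minimal degree is 2.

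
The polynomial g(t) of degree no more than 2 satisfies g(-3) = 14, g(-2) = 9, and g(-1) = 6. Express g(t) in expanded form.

g(t) = t^2 + 5

Write g(t) = at^2 + bt + c. Substituting each data point gives a linear system:
  9a - 3b + c = 14
  4a - 2b + c = 9
  a - b + c = 6
Solving the system yields a = 1, b = 0, c = 5.
So g(t) = t^2 + 5.
Check: g(-3) = 14. ✓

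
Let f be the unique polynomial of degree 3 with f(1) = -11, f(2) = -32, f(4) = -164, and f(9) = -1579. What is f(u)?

Write f(u) = au^3 + bu^2 + cu + d. Substituting each data point gives a linear system:
  a + b + c + d = -11
  8a + 4b + 2c + d = -32
  64a + 16b + 4c + d = -164
  729a + 81b + 9c + d = -1579
Solving the system yields a = -2, b = -1, c = -4, d = -4.
So f(u) = -2u³ - u² - 4u - 4.
Check: f(4) = -164. ✓

f(u) = -2u^3 - u^2 - 4u - 4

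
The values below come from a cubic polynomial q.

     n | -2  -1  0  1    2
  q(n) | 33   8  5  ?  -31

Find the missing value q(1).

0

The 4 known points determine the degree-3 polynomial uniquely.
Write q(n) = an^3 + bn^2 + cn + d. Substituting each data point gives a linear system:
  -8a + 4b - 2c + d = 33
  -a + b - c + d = 8
  d = 5
  8a + 4b + 2c + d = -31
Solving the system yields a = -4, b = -1, c = 0, d = 5.
So q(n) = -4n³ - n² + 5.
Then q(1) = 0.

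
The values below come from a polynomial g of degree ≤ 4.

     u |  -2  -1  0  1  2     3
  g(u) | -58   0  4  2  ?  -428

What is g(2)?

The 5 known points determine the degree-4 polynomial uniquely.
Write g(u) = au^4 + bu^3 + cu^2 + du + e. Substituting each data point gives a linear system:
  16a - 8b + 4c - 2d + e = -58
  a - b + c - d + e = 0
  e = 4
  a + b + c + d + e = 2
  81a + 27b + 9c + 3d + e = -428
Solving the system yields a = -5, b = -2, c = 2, d = 3, e = 4.
So g(u) = -5u^4 - 2u^3 + 2u^2 + 3u + 4.
Then g(2) = -78.

-78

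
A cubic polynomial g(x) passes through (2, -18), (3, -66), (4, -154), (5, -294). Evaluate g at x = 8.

Write g(x) = ax^3 + bx^2 + cx + d. Substituting each data point gives a linear system:
  8a + 4b + 2c + d = -18
  27a + 9b + 3c + d = -66
  64a + 16b + 4c + d = -154
  125a + 25b + 5c + d = -294
Solving the system yields a = -2, b = -2, c = 0, d = 6.
So g(x) = -2x^3 - 2x^2 + 6.
Then g(8) = -1146.

-1146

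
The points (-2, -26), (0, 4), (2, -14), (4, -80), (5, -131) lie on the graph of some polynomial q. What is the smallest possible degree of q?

2

Divided differences on the nodes -2, 0, 2, 4, 5:
  order 0: -26  4  -14  -80  -131
  order 1: 15  -9  -33  -51
  order 2: -6  -6  -6
  order 3: 0  0
  order 4: 0
The order-2 divided differences are all -6 (nonzero) and every higher order vanishes, so the data lies on a polynomial of degree exactly 2.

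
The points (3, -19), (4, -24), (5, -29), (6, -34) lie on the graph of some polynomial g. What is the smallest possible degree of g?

Forward differences of the values at t = 3, 4, 5, 6:
  g  : -19  -24  -29  -34
  Δ  : -5  -5  -5
  Δ^2: 0  0
  Δ^3: 0
The first differences are constant (-5) and nonzero, while all higher differences vanish, so the minimal degree is 1.

1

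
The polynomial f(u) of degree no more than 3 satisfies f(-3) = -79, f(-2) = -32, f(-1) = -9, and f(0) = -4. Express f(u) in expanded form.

Using the Lagrange interpolation formula with nodes -3, -2, -1, 0:
  L_0(u) = (u + 2)(u + 1)u / -6
  L_1(u) = (u + 3)(u + 1)u / 2
  L_2(u) = (u + 3)(u + 2)u / -2
  L_3(u) = (u + 3)(u + 2)(u + 1) / 6
Then f(u) = -79·L_0(u) - 32·L_1(u) - 9·L_2(u) - 4·L_3(u).
Expanding and collecting terms gives f(u) = u^3 - 6u^2 - 2u - 4.
Check: f(0) = -4. ✓

f(u) = u^3 - 6u^2 - 2u - 4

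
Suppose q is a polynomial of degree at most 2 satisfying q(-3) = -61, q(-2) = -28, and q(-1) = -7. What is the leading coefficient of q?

-6

Write q(n) = an^2 + bn + c. Substituting each data point gives a linear system:
  9a - 3b + c = -61
  4a - 2b + c = -28
  a - b + c = -7
Solving the system yields a = -6, b = 3, c = 2.
So q(n) = -6n^2 + 3n + 2.
The leading coefficient is -6.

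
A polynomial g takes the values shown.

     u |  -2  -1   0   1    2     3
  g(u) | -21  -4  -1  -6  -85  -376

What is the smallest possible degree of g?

Forward differences of the values at u = -2, -1, 0, 1, 2, 3:
  g  : -21  -4  -1  -6  -85  -376
  Δ  : 17  3  -5  -79  -291
  Δ^2: -14  -8  -74  -212
  Δ^3: 6  -66  -138
  Δ^4: -72  -72
  Δ^5: 0
The fourth differences are constant (-72) and nonzero, while all higher differences vanish, so the minimal degree is 4.

4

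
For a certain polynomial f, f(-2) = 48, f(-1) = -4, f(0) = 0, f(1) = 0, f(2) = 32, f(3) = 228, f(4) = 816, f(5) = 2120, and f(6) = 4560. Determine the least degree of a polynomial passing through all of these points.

Forward differences of the values at u = -2, -1, 0, 1, 2, 3, 4, 5, 6:
  f  : 48  -4  0  0  32  228  816  2120  4560
  Δ  : -52  4  0  32  196  588  1304  2440
  Δ^2: 56  -4  32  164  392  716  1136
  Δ^3: -60  36  132  228  324  420
  Δ^4: 96  96  96  96  96
  Δ^5: 0  0  0  0
  Δ^6: 0  0  0
  Δ^7: 0  0
  Δ^8: 0
The fourth differences are constant (96) and nonzero, while all higher differences vanish, so the minimal degree is 4.

4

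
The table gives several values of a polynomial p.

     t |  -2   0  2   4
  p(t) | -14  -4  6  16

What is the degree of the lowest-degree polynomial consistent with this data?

Forward differences of the values at t = -2, 0, 2, 4:
  p  : -14  -4  6  16
  Δ  : 10  10  10
  Δ^2: 0  0
  Δ^3: 0
The first differences are constant (10) and nonzero, while all higher differences vanish, so the minimal degree is 1.

1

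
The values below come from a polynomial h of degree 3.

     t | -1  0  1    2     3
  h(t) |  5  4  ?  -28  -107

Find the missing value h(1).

On equispaced nodes a degree-3 polynomial has vanishing fourth forward difference, so
  h(-1) - 4·h(0) + 6·h(1) - 4·h(2) + h(3) = 0.
Substituting the known values and solving for h(1):
  6·h(1) = 6
  h(1) = 1.

1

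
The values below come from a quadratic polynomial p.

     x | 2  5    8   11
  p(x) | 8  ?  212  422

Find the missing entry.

On equispaced nodes a degree-2 polynomial has vanishing third forward difference, so
  - p(2) + 3·p(5) - 3·p(8) + p(11) = 0.
Substituting the known values and solving for p(5):
  3·p(5) = 222
  p(5) = 74.

74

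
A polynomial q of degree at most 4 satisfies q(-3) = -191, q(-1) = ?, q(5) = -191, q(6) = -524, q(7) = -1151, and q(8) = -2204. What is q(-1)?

The 5 known points determine the degree-4 polynomial uniquely.
Write q(u) = au^4 + bu^3 + cu^2 + du + e. Substituting each data point gives a linear system:
  81a - 27b + 9c - 3d + e = -191
  625a + 125b + 25c + 5d + e = -191
  1296a + 216b + 36c + 6d + e = -524
  2401a + 343b + 49c + 7d + e = -1151
  4096a + 512b + 64c + 8d + e = -2204
Solving the system yields a = -1, b = 4, c = -2, d = -4, e = 4.
So q(u) = -u^4 + 4u^3 - 2u^2 - 4u + 4.
Then q(-1) = 1.

1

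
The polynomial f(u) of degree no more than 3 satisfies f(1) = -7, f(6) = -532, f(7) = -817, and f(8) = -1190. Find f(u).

Write f(u) = au^3 + bu^2 + cu + d. Substituting each data point gives a linear system:
  a + b + c + d = -7
  216a + 36b + 6c + d = -532
  343a + 49b + 7c + d = -817
  512a + 64b + 8c + d = -1190
Solving the system yields a = -2, b = -2, c = -5, d = 2.
So f(u) = -2u^3 - 2u^2 - 5u + 2.
Check: f(7) = -817. ✓

f(u) = -2u^3 - 2u^2 - 5u + 2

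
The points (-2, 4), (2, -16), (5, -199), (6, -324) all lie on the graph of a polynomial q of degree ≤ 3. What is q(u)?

q(u) = -u^3 - 3u^2 - u + 6

Write q(u) = au^3 + bu^2 + cu + d. Substituting each data point gives a linear system:
  -8a + 4b - 2c + d = 4
  8a + 4b + 2c + d = -16
  125a + 25b + 5c + d = -199
  216a + 36b + 6c + d = -324
Solving the system yields a = -1, b = -3, c = -1, d = 6.
So q(u) = -u^3 - 3u^2 - u + 6.
Check: q(-2) = 4. ✓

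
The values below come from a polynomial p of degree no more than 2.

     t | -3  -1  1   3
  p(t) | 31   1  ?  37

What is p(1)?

On equispaced nodes a degree-2 polynomial has vanishing third forward difference, so
  - p(-3) + 3·p(-1) - 3·p(1) + p(3) = 0.
Substituting the known values and solving for p(1):
  -3·p(1) = -9
  p(1) = 3.

3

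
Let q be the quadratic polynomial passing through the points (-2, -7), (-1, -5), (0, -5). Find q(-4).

-17

Forward differences of the values at t = -2, -1, 0:
  q  : -7  -5  -5
  Δ  : 2  0
  Δ^2: -2
The second differences are constant, confirming degree 2.
Interpolating (Newton forward form) and evaluating at t = -4 gives q(-4) = -17.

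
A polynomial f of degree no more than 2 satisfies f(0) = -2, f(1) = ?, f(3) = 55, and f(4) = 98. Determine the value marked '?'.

5

The 3 known points determine the degree-2 polynomial uniquely.
Write f(s) = as^2 + bs + c. Substituting each data point gives a linear system:
  c = -2
  9a + 3b + c = 55
  16a + 4b + c = 98
Solving the system yields a = 6, b = 1, c = -2.
So f(s) = 6s^2 + s - 2.
Then f(1) = 5.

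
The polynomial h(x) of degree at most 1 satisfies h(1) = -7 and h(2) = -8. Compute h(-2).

Using the Lagrange interpolation formula with nodes 1, 2:
  L_0(x) = (x - 2) / -1
  L_1(x) = (x - 1) / 1
Then h(x) = -7·L_0(x) - 8·L_1(x).
Expanding and collecting terms gives h(x) = -x - 6.
Evaluating at x = -2: h(-2) = -4.

-4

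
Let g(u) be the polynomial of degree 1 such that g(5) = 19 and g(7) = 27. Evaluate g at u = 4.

15

Write g(u) = au + b. Substituting each data point gives a linear system:
  5a + b = 19
  7a + b = 27
Solving the system yields a = 4, b = -1.
So g(u) = 4u - 1.
Then g(4) = 15.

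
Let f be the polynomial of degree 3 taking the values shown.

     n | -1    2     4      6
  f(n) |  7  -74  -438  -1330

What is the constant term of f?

Write f(n) = an^3 + bn^2 + cn + d. Substituting each data point gives a linear system:
  -a + b - c + d = 7
  8a + 4b + 2c + d = -74
  64a + 16b + 4c + d = -438
  216a + 36b + 6c + d = -1330
Solving the system yields a = -5, b = -6, c = -6, d = 2.
So f(n) = -5n^3 - 6n^2 - 6n + 2.
The constant term is 2.

2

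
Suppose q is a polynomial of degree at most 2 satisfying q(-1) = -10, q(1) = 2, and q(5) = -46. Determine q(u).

q(u) = -3u^2 + 6u - 1

Write q(u) = au^2 + bu + c. Substituting each data point gives a linear system:
  a - b + c = -10
  a + b + c = 2
  25a + 5b + c = -46
Solving the system yields a = -3, b = 6, c = -1.
So q(u) = -3u^2 + 6u - 1.
Check: q(-1) = -10. ✓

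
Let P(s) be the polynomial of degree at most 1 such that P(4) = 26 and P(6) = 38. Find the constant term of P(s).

Write P(s) = as + b. Substituting each data point gives a linear system:
  4a + b = 26
  6a + b = 38
Solving the system yields a = 6, b = 2.
So P(s) = 6s + 2.
The constant term is 2.

2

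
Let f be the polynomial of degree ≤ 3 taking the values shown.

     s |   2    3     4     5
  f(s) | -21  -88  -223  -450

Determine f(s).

Write f(s) = as^3 + bs^2 + cs + d. Substituting each data point gives a linear system:
  8a + 4b + 2c + d = -21
  27a + 9b + 3c + d = -88
  64a + 16b + 4c + d = -223
  125a + 25b + 5c + d = -450
Solving the system yields a = -4, b = 2, c = -1, d = 5.
So f(s) = -4s^3 + 2s^2 - s + 5.
Check: f(4) = -223. ✓

f(s) = -4s^3 + 2s^2 - s + 5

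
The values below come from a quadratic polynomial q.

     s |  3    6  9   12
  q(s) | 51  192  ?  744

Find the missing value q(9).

On equispaced nodes a degree-2 polynomial has vanishing third forward difference, so
  - q(3) + 3·q(6) - 3·q(9) + q(12) = 0.
Substituting the known values and solving for q(9):
  -3·q(9) = -1269
  q(9) = 423.

423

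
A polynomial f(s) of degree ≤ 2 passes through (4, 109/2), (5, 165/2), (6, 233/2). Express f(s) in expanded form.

f(s) = 3s^2 + s + 5/2

Write f(s) = as^2 + bs + c. Substituting each data point gives a linear system:
  16a + 4b + c = 109/2
  25a + 5b + c = 165/2
  36a + 6b + c = 233/2
Solving the system yields a = 3, b = 1, c = 5/2.
So f(s) = 3s^2 + s + 5/2.
Check: f(5) = 165/2. ✓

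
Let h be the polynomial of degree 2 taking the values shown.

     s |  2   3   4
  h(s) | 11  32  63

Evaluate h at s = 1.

Using the Lagrange interpolation formula with nodes 2, 3, 4:
  L_0(s) = (s - 3)(s - 4) / 2
  L_1(s) = (s - 2)(s - 4) / -1
  L_2(s) = (s - 2)(s - 3) / 2
Then h(s) = 11·L_0(s) + 32·L_1(s) + 63·L_2(s).
Expanding and collecting terms gives h(s) = 5s^2 - 4s - 1.
Evaluating at s = 1: h(1) = 0.

0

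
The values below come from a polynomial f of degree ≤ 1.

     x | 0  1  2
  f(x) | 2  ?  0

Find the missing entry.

1

On equispaced nodes a degree-1 polynomial has vanishing second forward difference, so
  f(0) - 2·f(1) + f(2) = 0.
Substituting the known values and solving for f(1):
  -2·f(1) = -2
  f(1) = 1.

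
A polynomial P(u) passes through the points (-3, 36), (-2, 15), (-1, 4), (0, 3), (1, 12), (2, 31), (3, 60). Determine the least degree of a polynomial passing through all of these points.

2

Forward differences of the values at u = -3, -2, -1, 0, 1, 2, 3:
  P  : 36  15  4  3  12  31  60
  Δ  : -21  -11  -1  9  19  29
  Δ^2: 10  10  10  10  10
  Δ^3: 0  0  0  0
  Δ^4: 0  0  0
  Δ^5: 0  0
  Δ^6: 0
The second differences are constant (10) and nonzero, while all higher differences vanish, so the minimal degree is 2.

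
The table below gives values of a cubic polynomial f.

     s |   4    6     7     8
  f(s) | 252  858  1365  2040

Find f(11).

Using the Lagrange interpolation formula with nodes 4, 6, 7, 8:
  L_0(s) = (s - 6)(s - 7)(s - 8) / -24
  L_1(s) = (s - 4)(s - 7)(s - 8) / 4
  L_2(s) = (s - 4)(s - 6)(s - 8) / -3
  L_3(s) = (s - 4)(s - 6)(s - 7) / 8
Then f(s) = 252·L_0(s) + 858·L_1(s) + 1365·L_2(s) + 2040·L_3(s).
Expanding and collecting terms gives f(s) = 4s³ - s.
Evaluating at s = 11: f(11) = 5313.

5313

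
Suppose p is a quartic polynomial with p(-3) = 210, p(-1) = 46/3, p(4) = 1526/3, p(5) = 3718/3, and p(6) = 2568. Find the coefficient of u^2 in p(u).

Write p(u) = au^4 + bu^3 + cu^2 + du + e. Substituting each data point gives a linear system:
  81a - 27b + 9c - 3d + e = 210
  a - b + c - d + e = 46/3
  256a + 64b + 16c + 4d + e = 1526/3
  625a + 125b + 25c + 5d + e = 3718/3
  1296a + 216b + 36c + 6d + e = 2568
Solving the system yields a = 2, b = -1/3, c = 2, d = -5, e = 6.
So p(u) = 2u^4 - (1/3)u^3 + 2u^2 - 5u + 6.
The coefficient of u^2 is 2.

2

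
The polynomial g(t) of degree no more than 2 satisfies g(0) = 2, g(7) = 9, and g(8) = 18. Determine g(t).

g(t) = t^2 - 6t + 2

Write g(t) = at^2 + bt + c. Substituting each data point gives a linear system:
  c = 2
  49a + 7b + c = 9
  64a + 8b + c = 18
Solving the system yields a = 1, b = -6, c = 2.
So g(t) = t^2 - 6t + 2.
Check: g(8) = 18. ✓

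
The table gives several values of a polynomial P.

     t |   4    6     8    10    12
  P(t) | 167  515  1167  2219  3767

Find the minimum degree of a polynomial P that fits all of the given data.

Forward differences of the values at t = 4, 6, 8, 10, 12:
  P  : 167  515  1167  2219  3767
  Δ  : 348  652  1052  1548
  Δ^2: 304  400  496
  Δ^3: 96  96
  Δ^4: 0
The third differences are constant (96) and nonzero, while all higher differences vanish, so the minimal degree is 3.

3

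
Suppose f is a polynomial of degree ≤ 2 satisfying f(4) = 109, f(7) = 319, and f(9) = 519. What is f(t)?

f(t) = 6t^2 + 4t - 3

Write f(t) = at^2 + bt + c. Substituting each data point gives a linear system:
  16a + 4b + c = 109
  49a + 7b + c = 319
  81a + 9b + c = 519
Solving the system yields a = 6, b = 4, c = -3.
So f(t) = 6t² + 4t - 3.
Check: f(9) = 519. ✓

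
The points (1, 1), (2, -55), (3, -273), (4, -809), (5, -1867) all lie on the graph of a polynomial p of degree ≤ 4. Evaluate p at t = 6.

-3699

Using the Lagrange interpolation formula with nodes 1, 2, 3, 4, 5:
  L_0(t) = (t - 2)(t - 3)(t - 4)(t - 5) / 24
  L_1(t) = (t - 1)(t - 3)(t - 4)(t - 5) / -6
  L_2(t) = (t - 1)(t - 2)(t - 4)(t - 5) / 4
  L_3(t) = (t - 1)(t - 2)(t - 3)(t - 5) / -6
  L_4(t) = (t - 1)(t - 2)(t - 3)(t - 4) / 24
Then p(t) = 1·L_0(t) - 55·L_1(t) - 273·L_2(t) - 809·L_3(t) - 1867·L_4(t).
Expanding and collecting terms gives p(t) = -2t⁴ - 6t³ + 5t² + t + 3.
Evaluating at t = 6: p(6) = -3699.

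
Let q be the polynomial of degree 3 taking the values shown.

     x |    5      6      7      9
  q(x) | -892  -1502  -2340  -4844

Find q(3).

-212

Using the Lagrange interpolation formula with nodes 5, 6, 7, 9:
  L_0(x) = (x - 6)(x - 7)(x - 9) / -8
  L_1(x) = (x - 5)(x - 7)(x - 9) / 3
  L_2(x) = (x - 5)(x - 6)(x - 9) / -4
  L_3(x) = (x - 5)(x - 6)(x - 7) / 24
Then q(x) = -892·L_0(x) - 1502·L_1(x) - 2340·L_2(x) - 4844·L_3(x).
Expanding and collecting terms gives q(x) = -6x^3 - 6x^2 + 2x - 2.
Evaluating at x = 3: q(3) = -212.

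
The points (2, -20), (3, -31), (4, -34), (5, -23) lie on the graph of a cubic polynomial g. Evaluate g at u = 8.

154

Forward differences of the values at u = 2, 3, 4, 5:
  g  : -20  -31  -34  -23
  Δ  : -11  -3  11
  Δ^2: 8  14
  Δ^3: 6
The third differences are constant, confirming degree 3.
Interpolating (Newton forward form) and evaluating at u = 8 gives g(8) = 154.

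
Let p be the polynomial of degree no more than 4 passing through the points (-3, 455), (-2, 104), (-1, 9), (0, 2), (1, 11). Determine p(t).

p(t) = 4t^4 - 4t^3 + 4t^2 + 5t + 2

Using the Lagrange interpolation formula with nodes -3, -2, -1, 0, 1:
  L_0(t) = (t + 2)(t + 1)t(t - 1) / 24
  L_1(t) = (t + 3)(t + 1)t(t - 1) / -6
  L_2(t) = (t + 3)(t + 2)t(t - 1) / 4
  L_3(t) = (t + 3)(t + 2)(t + 1)(t - 1) / -6
  L_4(t) = (t + 3)(t + 2)(t + 1)t / 24
Then p(t) = 455·L_0(t) + 104·L_1(t) + 9·L_2(t) + 2·L_3(t) + 11·L_4(t).
Expanding and collecting terms gives p(t) = 4t⁴ - 4t³ + 4t² + 5t + 2.
Check: p(1) = 11. ✓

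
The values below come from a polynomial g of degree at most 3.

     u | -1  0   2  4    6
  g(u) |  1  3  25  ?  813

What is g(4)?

231

The 4 known points determine the degree-3 polynomial uniquely.
Write g(u) = au^3 + bu^2 + cu + d. Substituting each data point gives a linear system:
  -a + b - c + d = 1
  d = 3
  8a + 4b + 2c + d = 25
  216a + 36b + 6c + d = 813
Solving the system yields a = 4, b = -1, c = -3, d = 3.
So g(u) = 4u³ - u² - 3u + 3.
Then g(4) = 231.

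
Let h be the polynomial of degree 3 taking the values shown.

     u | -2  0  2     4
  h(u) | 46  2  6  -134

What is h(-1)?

Using the Lagrange interpolation formula with nodes -2, 0, 2, 4:
  L_0(u) = u(u - 2)(u - 4) / -48
  L_1(u) = (u + 2)(u - 2)(u - 4) / 16
  L_2(u) = (u + 2)u(u - 4) / -16
  L_3(u) = (u + 2)u(u - 2) / 48
Then h(u) = 46·L_0(u) + 2·L_1(u) + 6·L_2(u) - 134·L_3(u).
Expanding and collecting terms gives h(u) = -4u^3 + 6u^2 + 6u + 2.
Evaluating at u = -1: h(-1) = 6.

6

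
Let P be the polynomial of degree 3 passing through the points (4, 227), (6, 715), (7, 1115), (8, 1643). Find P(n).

P(n) = 3n^3 + n^2 + 6n - 5

Write P(n) = an^3 + bn^2 + cn + d. Substituting each data point gives a linear system:
  64a + 16b + 4c + d = 227
  216a + 36b + 6c + d = 715
  343a + 49b + 7c + d = 1115
  512a + 64b + 8c + d = 1643
Solving the system yields a = 3, b = 1, c = 6, d = -5.
So P(n) = 3n^3 + n^2 + 6n - 5.
Check: P(8) = 1643. ✓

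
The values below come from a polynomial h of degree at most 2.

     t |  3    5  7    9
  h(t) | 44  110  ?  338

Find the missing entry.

208

The 3 known points determine the degree-2 polynomial uniquely.
Write h(t) = at^2 + bt + c. Substituting each data point gives a linear system:
  9a + 3b + c = 44
  25a + 5b + c = 110
  81a + 9b + c = 338
Solving the system yields a = 4, b = 1, c = 5.
So h(t) = 4t^2 + t + 5.
Then h(7) = 208.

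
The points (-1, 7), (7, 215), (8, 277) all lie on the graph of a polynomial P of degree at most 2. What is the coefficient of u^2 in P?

4

Write P(u) = au^2 + bu + c. Substituting each data point gives a linear system:
  a - b + c = 7
  49a + 7b + c = 215
  64a + 8b + c = 277
Solving the system yields a = 4, b = 2, c = 5.
So P(u) = 4u² + 2u + 5.
The leading coefficient is 4.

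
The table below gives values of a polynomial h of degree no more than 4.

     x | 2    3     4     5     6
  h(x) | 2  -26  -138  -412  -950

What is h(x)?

Write h(x) = ax^4 + bx^3 + cx^2 + dx + e. Substituting each data point gives a linear system:
  16a + 8b + 4c + 2d + e = 2
  81a + 27b + 9c + 3d + e = -26
  256a + 64b + 16c + 4d + e = -138
  625a + 125b + 25c + 5d + e = -412
  1296a + 216b + 36c + 6d + e = -950
Solving the system yields a = -1, b = 1, c = 4, d = -2, e = -2.
So h(x) = -x^4 + x^3 + 4x^2 - 2x - 2.
Check: h(2) = 2. ✓

h(x) = -x^4 + x^3 + 4x^2 - 2x - 2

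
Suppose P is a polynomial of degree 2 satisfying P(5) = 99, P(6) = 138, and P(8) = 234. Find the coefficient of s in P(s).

Write P(s) = as^2 + bs + c. Substituting each data point gives a linear system:
  25a + 5b + c = 99
  36a + 6b + c = 138
  64a + 8b + c = 234
Solving the system yields a = 3, b = 6, c = -6.
So P(s) = 3s² + 6s - 6.
The coefficient of s is 6.

6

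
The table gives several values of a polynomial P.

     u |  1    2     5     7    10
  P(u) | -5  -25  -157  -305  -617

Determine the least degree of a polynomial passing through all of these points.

2

Divided differences on the nodes 1, 2, 5, 7, 10:
  order 0: -5  -25  -157  -305  -617
  order 1: -20  -44  -74  -104
  order 2: -6  -6  -6
  order 3: 0  0
  order 4: 0
The order-2 divided differences are all -6 (nonzero) and every higher order vanishes, so the data lies on a polynomial of degree exactly 2.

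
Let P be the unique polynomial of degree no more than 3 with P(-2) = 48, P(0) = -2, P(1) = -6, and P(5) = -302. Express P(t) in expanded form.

Write P(t) = at^3 + bt^2 + ct + d. Substituting each data point gives a linear system:
  -8a + 4b - 2c + d = 48
  d = -2
  a + b + c + d = -6
  125a + 25b + 5c + d = -302
Solving the system yields a = -3, b = 4, c = -5, d = -2.
So P(t) = -3t³ + 4t² - 5t - 2.
Check: P(-2) = 48. ✓

P(t) = -3t^3 + 4t^2 - 5t - 2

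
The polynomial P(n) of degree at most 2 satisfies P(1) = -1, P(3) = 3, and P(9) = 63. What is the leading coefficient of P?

Write P(n) = an^2 + bn + c. Substituting each data point gives a linear system:
  a + b + c = -1
  9a + 3b + c = 3
  81a + 9b + c = 63
Solving the system yields a = 1, b = -2, c = 0.
So P(n) = n^2 - 2n.
The leading coefficient is 1.

1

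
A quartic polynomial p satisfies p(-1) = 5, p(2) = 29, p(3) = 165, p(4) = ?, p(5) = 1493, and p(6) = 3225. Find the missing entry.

575

The 5 known points determine the degree-4 polynomial uniquely.
Write p(u) = au^4 + bu^3 + cu^2 + du + e. Substituting each data point gives a linear system:
  a - b + c - d + e = 5
  16a + 8b + 4c + 2d + e = 29
  81a + 27b + 9c + 3d + e = 165
  625a + 125b + 25c + 5d + e = 1493
  1296a + 216b + 36c + 6d + e = 3225
Solving the system yields a = 3, b = -3, c = -1, d = 3, e = 3.
So p(u) = 3u⁴ - 3u³ - u² + 3u + 3.
Then p(4) = 575.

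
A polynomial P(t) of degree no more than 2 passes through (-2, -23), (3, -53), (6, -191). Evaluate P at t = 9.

-419

Write P(t) = at^2 + bt + c. Substituting each data point gives a linear system:
  4a - 2b + c = -23
  9a + 3b + c = -53
  36a + 6b + c = -191
Solving the system yields a = -5, b = -1, c = -5.
So P(t) = -5t^2 - t - 5.
Then P(9) = -419.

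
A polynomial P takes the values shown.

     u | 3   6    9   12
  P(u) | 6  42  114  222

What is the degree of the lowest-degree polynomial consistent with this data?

Forward differences of the values at u = 3, 6, 9, 12:
  P  : 6  42  114  222
  Δ  : 36  72  108
  Δ^2: 36  36
  Δ^3: 0
The second differences are constant (36) and nonzero, while all higher differences vanish, so the minimal degree is 2.

2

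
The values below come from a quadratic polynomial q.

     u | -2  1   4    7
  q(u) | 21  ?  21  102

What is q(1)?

-6

The 3 known points determine the degree-2 polynomial uniquely.
Write q(u) = au^2 + bu + c. Substituting each data point gives a linear system:
  4a - 2b + c = 21
  16a + 4b + c = 21
  49a + 7b + c = 102
Solving the system yields a = 3, b = -6, c = -3.
So q(u) = 3u^2 - 6u - 3.
Then q(1) = -6.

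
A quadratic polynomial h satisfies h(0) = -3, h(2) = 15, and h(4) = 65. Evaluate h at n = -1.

0

Write h(n) = an^2 + bn + c. Substituting each data point gives a linear system:
  c = -3
  4a + 2b + c = 15
  16a + 4b + c = 65
Solving the system yields a = 4, b = 1, c = -3.
So h(n) = 4n^2 + n - 3.
Then h(-1) = 0.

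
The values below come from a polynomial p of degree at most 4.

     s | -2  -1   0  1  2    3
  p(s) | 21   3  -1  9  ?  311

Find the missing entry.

81

The 5 known points determine the degree-4 polynomial uniquely.
Write p(s) = as^4 + bs^3 + cs^2 + ds + e. Substituting each data point gives a linear system:
  16a - 8b + 4c - 2d + e = 21
  a - b + c - d + e = 3
  e = -1
  a + b + c + d + e = 9
  81a + 27b + 9c + 3d + e = 311
Solving the system yields a = 2, b = 4, c = 5, d = -1, e = -1.
So p(s) = 2s^4 + 4s^3 + 5s^2 - s - 1.
Then p(2) = 81.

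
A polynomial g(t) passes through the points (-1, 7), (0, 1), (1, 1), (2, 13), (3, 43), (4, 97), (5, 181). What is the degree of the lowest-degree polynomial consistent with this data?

Forward differences of the values at t = -1, 0, 1, 2, 3, 4, 5:
  g  : 7  1  1  13  43  97  181
  Δ  : -6  0  12  30  54  84
  Δ^2: 6  12  18  24  30
  Δ^3: 6  6  6  6
  Δ^4: 0  0  0
  Δ^5: 0  0
  Δ^6: 0
The third differences are constant (6) and nonzero, while all higher differences vanish, so the minimal degree is 3.

3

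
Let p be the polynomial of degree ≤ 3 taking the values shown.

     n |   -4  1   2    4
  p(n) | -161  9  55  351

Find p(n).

Using the Lagrange interpolation formula with nodes -4, 1, 2, 4:
  L_0(n) = (n - 1)(n - 2)(n - 4) / -240
  L_1(n) = (n + 4)(n - 2)(n - 4) / 15
  L_2(n) = (n + 4)(n - 1)(n - 4) / -12
  L_3(n) = (n + 4)(n - 1)(n - 2) / 48
Then p(n) = -161·L_0(n) + 9·L_1(n) + 55·L_2(n) + 351·L_3(n).
Expanding and collecting terms gives p(n) = 4n^3 + 6n^2 - 1.
Check: p(1) = 9. ✓

p(n) = 4n^3 + 6n^2 - 1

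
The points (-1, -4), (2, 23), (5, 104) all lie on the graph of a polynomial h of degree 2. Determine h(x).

Using the Lagrange interpolation formula with nodes -1, 2, 5:
  L_0(x) = (x - 2)(x - 5) / 18
  L_1(x) = (x + 1)(x - 5) / -9
  L_2(x) = (x + 1)(x - 2) / 18
Then h(x) = -4·L_0(x) + 23·L_1(x) + 104·L_2(x).
Expanding and collecting terms gives h(x) = 3x² + 6x - 1.
Check: h(2) = 23. ✓

h(x) = 3x^2 + 6x - 1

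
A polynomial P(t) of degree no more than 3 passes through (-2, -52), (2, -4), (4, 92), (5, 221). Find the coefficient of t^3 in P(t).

3

Write P(t) = at^3 + bt^2 + ct + d. Substituting each data point gives a linear system:
  -8a + 4b - 2c + d = -52
  8a + 4b + 2c + d = -4
  64a + 16b + 4c + d = 92
  125a + 25b + 5c + d = 221
Solving the system yields a = 3, b = -6, c = 0, d = -4.
So P(t) = 3t³ - 6t² - 4.
The leading coefficient is 3.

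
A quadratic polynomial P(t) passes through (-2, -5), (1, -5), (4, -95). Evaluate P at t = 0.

Forward differences of the values at t = -2, 1, 4:
  P  : -5  -5  -95
  Δ  : 0  -90
  Δ^2: -90
The second differences are constant, confirming degree 2.
Interpolating (Newton forward form) and evaluating at t = 0 gives P(0) = 5.

5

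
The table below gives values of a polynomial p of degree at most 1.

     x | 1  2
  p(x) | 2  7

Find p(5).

22

Using the Lagrange interpolation formula with nodes 1, 2:
  L_0(x) = (x - 2) / -1
  L_1(x) = (x - 1) / 1
Then p(x) = 2·L_0(x) + 7·L_1(x).
Expanding and collecting terms gives p(x) = 5x - 3.
Evaluating at x = 5: p(5) = 22.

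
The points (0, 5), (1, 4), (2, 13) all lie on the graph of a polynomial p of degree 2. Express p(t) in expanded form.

Write p(t) = at^2 + bt + c. Substituting each data point gives a linear system:
  c = 5
  a + b + c = 4
  4a + 2b + c = 13
Solving the system yields a = 5, b = -6, c = 5.
So p(t) = 5t² - 6t + 5.
Check: p(0) = 5. ✓

p(t) = 5t^2 - 6t + 5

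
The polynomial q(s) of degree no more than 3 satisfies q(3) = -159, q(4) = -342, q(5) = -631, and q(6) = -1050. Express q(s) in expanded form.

Using the Lagrange interpolation formula with nodes 3, 4, 5, 6:
  L_0(s) = (s - 4)(s - 5)(s - 6) / -6
  L_1(s) = (s - 3)(s - 5)(s - 6) / 2
  L_2(s) = (s - 3)(s - 4)(s - 6) / -2
  L_3(s) = (s - 3)(s - 4)(s - 5) / 6
Then q(s) = -159·L_0(s) - 342·L_1(s) - 631·L_2(s) - 1050·L_3(s).
Expanding and collecting terms gives q(s) = -4s^3 - 5s^2 - 6.
Check: q(3) = -159. ✓

q(s) = -4s^3 - 5s^2 - 6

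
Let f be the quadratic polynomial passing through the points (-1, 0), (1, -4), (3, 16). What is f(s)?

f(s) = 3s^2 - 2s - 5

Write f(s) = as^2 + bs + c. Substituting each data point gives a linear system:
  a - b + c = 0
  a + b + c = -4
  9a + 3b + c = 16
Solving the system yields a = 3, b = -2, c = -5.
So f(s) = 3s^2 - 2s - 5.
Check: f(-1) = 0. ✓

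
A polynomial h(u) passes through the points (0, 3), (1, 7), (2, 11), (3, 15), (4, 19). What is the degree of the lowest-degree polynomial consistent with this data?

Forward differences of the values at u = 0, 1, 2, 3, 4:
  h  : 3  7  11  15  19
  Δ  : 4  4  4  4
  Δ^2: 0  0  0
  Δ^3: 0  0
  Δ^4: 0
The first differences are constant (4) and nonzero, while all higher differences vanish, so the minimal degree is 1.

1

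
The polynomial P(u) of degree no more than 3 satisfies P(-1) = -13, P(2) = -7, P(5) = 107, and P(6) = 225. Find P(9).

987

Write P(u) = au^3 + bu^2 + cu + d. Substituting each data point gives a linear system:
  -a + b - c + d = -13
  8a + 4b + 2c + d = -7
  125a + 25b + 5c + d = 107
  216a + 36b + 6c + d = 225
Solving the system yields a = 2, b = -6, c = 2, d = -3.
So P(u) = 2u^3 - 6u^2 + 2u - 3.
Then P(9) = 987.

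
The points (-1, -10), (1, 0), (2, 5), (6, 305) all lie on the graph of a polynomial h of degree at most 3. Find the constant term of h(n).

Write h(n) = an^3 + bn^2 + cn + d. Substituting each data point gives a linear system:
  -a + b - c + d = -10
  a + b + c + d = 0
  8a + 4b + 2c + d = 5
  216a + 36b + 6c + d = 305
Solving the system yields a = 2, b = -4, c = 3, d = -1.
So h(n) = 2n^3 - 4n^2 + 3n - 1.
The constant term is -1.

-1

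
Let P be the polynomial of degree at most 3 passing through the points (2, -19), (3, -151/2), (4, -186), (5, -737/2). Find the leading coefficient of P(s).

Write P(s) = as^3 + bs^2 + cs + d. Substituting each data point gives a linear system:
  8a + 4b + 2c + d = -19
  27a + 9b + 3c + d = -151/2
  64a + 16b + 4c + d = -186
  125a + 25b + 5c + d = -737/2
Solving the system yields a = -3, b = 0, c = 1/2, d = 4.
So P(s) = -3s^3 + (1/2)s + 4.
The leading coefficient is -3.

-3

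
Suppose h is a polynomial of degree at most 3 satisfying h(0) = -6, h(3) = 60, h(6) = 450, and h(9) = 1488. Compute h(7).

Write h(x) = ax^3 + bx^2 + cx + d. Substituting each data point gives a linear system:
  d = -6
  27a + 9b + 3c + d = 60
  216a + 36b + 6c + d = 450
  729a + 81b + 9c + d = 1488
Solving the system yields a = 2, b = 0, c = 4, d = -6.
So h(x) = 2x³ + 4x - 6.
Then h(7) = 708.

708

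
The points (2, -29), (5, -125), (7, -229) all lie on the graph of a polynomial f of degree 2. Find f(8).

-293

Using the Lagrange interpolation formula with nodes 2, 5, 7:
  L_0(s) = (s - 5)(s - 7) / 15
  L_1(s) = (s - 2)(s - 7) / -6
  L_2(s) = (s - 2)(s - 5) / 10
Then f(s) = -29·L_0(s) - 125·L_1(s) - 229·L_2(s).
Expanding and collecting terms gives f(s) = -4s^2 - 4s - 5.
Evaluating at s = 8: f(8) = -293.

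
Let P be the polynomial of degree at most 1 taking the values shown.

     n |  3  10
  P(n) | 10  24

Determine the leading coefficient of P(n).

2

Write P(n) = an + b. Substituting each data point gives a linear system:
  3a + b = 10
  10a + b = 24
Solving the system yields a = 2, b = 4.
So P(n) = 2n + 4.
The leading coefficient is 2.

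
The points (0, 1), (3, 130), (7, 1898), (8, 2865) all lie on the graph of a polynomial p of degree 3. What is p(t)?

Write p(t) = at^3 + bt^2 + ct + d. Substituting each data point gives a linear system:
  d = 1
  27a + 9b + 3c + d = 130
  343a + 49b + 7c + d = 1898
  512a + 64b + 8c + d = 2865
Solving the system yields a = 6, b = -3, c = -2, d = 1.
So p(t) = 6t³ - 3t² - 2t + 1.
Check: p(8) = 2865. ✓

p(t) = 6t^3 - 3t^2 - 2t + 1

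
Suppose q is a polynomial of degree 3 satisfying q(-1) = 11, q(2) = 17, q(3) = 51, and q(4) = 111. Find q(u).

q(u) = u^3 + 4u^2 - 5u + 3

Write q(u) = au^3 + bu^2 + cu + d. Substituting each data point gives a linear system:
  -a + b - c + d = 11
  8a + 4b + 2c + d = 17
  27a + 9b + 3c + d = 51
  64a + 16b + 4c + d = 111
Solving the system yields a = 1, b = 4, c = -5, d = 3.
So q(u) = u^3 + 4u^2 - 5u + 3.
Check: q(-1) = 11. ✓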